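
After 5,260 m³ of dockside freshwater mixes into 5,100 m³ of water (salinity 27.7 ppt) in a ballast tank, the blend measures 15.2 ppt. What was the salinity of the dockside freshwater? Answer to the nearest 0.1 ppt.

Salt balance: 5,100×27.7 + 5,260×S = 10,360×15.2
141,270 + 5,260·S = 157,472
S = (157,472 − 141,270) / 5,260 = 3.0802 ppt

3.1 ppt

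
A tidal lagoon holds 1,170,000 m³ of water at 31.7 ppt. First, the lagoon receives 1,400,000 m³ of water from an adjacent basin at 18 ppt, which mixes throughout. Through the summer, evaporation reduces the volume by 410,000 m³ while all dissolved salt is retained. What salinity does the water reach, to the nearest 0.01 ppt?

28.84 ppt

After mixing: salt = 1,170,000×31.7 + 1,400,000×18 = 62,289,000; volume = 2,570,000 m³
After evaporation: salt unchanged = 62,289,000; volume = 2,570,000 − 410,000 = 2,160,000 m³
S = 62,289,000 / 2,160,000 = 28.8375 ppt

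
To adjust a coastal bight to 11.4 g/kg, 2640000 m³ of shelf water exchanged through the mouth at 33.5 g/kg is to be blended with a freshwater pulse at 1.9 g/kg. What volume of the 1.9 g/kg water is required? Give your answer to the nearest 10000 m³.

Salt balance: 2,640,000×33.5 + V×1.9 = (2,640,000+V)×11.4
88,440,000 + 1.9V = 30,096,000 + 11.4V
58,344,000 = 9.5V
V = 6,141,473.68 m³

6140000 m³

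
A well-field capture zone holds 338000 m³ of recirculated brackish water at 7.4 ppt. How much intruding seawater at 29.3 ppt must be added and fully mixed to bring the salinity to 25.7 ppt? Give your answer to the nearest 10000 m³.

Salt balance: 338,000×7.4 + V×29.3 = (338,000+V)×25.7
2,501,200 + 29.3V = 8,686,600 + 25.7V
6,185,400 = 3.6V
V = 1,718,166.67 m³

1720000 m³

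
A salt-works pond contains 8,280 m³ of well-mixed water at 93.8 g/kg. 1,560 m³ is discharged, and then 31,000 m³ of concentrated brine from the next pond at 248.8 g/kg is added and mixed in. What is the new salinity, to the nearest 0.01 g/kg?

221.19 g/kg

Remaining after removal: 6,720 m³ at 93.8 g/kg (salt = 630,336)
After addition: salt = 630,336 + 31,000×248.8 = 8,343,136; volume = 37,720 m³
S = 8,343,136 / 37,720 = 221.186 g/kg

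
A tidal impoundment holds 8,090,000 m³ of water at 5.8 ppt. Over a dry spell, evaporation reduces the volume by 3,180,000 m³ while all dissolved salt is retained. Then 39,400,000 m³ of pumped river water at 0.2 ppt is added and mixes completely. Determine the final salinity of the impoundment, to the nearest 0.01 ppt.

After evaporation: salt = 8,090,000×5.8 = 46,922,000; volume = 8,090,000 − 3,180,000 = 4,910,000 m³
After mixing: salt = 46,922,000 + 39,400,000×0.2 = 54,802,000; volume = 4,910,000 + 39,400,000 = 44,310,000 m³
S = 54,802,000 / 44,310,000 = 1.2368 ppt

1.24 ppt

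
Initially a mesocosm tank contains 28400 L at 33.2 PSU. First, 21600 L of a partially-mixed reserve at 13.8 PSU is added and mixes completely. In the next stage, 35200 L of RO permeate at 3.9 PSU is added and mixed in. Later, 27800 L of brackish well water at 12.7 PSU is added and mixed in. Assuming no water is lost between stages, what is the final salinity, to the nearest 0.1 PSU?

15.3 PSU

By conservation of dissolved salt,
Initial salt = 28,400×33.2 = 942,880
After stage 1: salt = 942,880 + 21,600×13.8 = 1,240,960; volume = 50,000 L; S = 24.819 PSU
After stage 2: salt = 1,240,960 + 35,200×3.9 = 1,378,240; volume = 85,200 L; S = 16.177 PSU
After stage 3: salt = 1,378,240 + 27,800×12.7 = 1,731,300; volume = 113,000 L
S = 1,731,300 / 113,000 = 15.3212 PSU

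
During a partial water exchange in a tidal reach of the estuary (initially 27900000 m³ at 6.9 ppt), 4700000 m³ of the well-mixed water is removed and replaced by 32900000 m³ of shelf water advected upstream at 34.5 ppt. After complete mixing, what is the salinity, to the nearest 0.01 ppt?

23.09 ppt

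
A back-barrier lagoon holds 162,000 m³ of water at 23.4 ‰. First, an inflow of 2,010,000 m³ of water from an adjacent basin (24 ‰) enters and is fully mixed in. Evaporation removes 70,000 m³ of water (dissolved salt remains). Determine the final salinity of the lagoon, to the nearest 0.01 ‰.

24.75 ‰

After mixing: salt = 162,000×23.4 + 2,010,000×24 = 52,030,800; volume = 2,172,000 m³
After evaporation: salt unchanged = 52,030,800; volume = 2,172,000 − 70,000 = 2,102,000 m³
S = 52,030,800 / 2,102,000 = 24.753 ‰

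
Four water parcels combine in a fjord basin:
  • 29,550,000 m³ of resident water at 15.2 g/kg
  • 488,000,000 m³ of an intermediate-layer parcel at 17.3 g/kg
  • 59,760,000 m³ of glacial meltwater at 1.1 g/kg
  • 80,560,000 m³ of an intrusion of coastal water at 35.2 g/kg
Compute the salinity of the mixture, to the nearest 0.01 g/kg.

By conservation of dissolved salt,
salt = 29,550,000×15.2 + 488,000,000×17.3 + 59,760,000×1.1 + 80,560,000×35.2 = 449,160,000 + 8,442,400,000 + 65,736,000 + 2,835,712,000 = 11,793,008,000
volume = 29,550,000 + 488,000,000 + 59,760,000 + 80,560,000 = 657,870,000 m³
S = 11,793,008,000 / 657,870,000 = 17.926 g/kg

17.93 g/kg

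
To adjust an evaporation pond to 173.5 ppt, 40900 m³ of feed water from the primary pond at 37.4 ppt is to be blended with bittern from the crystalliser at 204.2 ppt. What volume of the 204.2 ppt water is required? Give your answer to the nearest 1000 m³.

Salt balance: 40,900×37.4 + V×204.2 = (40,900+V)×173.5
1,529,660 + 204.2V = 7,096,150 + 173.5V
5,566,490 = 30.7V
V = 181,318.89 m³

181000 m³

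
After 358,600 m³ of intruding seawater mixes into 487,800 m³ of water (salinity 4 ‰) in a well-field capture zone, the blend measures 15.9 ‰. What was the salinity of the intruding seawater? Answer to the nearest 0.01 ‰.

32.09 ‰

Salt balance: 487,800×4 + 358,600×S = 846,400×15.9
1,951,200 + 358,600·S = 13,457,760
S = (13,457,760 − 1,951,200) / 358,600 = 32.0875 ‰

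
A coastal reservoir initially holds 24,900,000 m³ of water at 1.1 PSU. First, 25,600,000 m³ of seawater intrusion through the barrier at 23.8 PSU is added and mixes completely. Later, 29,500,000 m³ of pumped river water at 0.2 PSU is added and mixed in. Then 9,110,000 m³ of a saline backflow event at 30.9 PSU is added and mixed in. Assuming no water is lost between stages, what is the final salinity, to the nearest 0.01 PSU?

10.37 PSU

Mass of salt is conserved:
Initial salt = 24,900,000×1.1 = 27,390,000
After stage 1: salt = 27,390,000 + 25,600,000×23.8 = 636,670,000; volume = 50,500,000 m³; S = 12.607 PSU
After stage 2: salt = 636,670,000 + 29,500,000×0.2 = 642,570,000; volume = 80,000,000 m³; S = 8.032 PSU
After stage 3: salt = 642,570,000 + 9,110,000×30.9 = 924,069,000; volume = 89,110,000 m³
S = 924,069,000 / 89,110,000 = 10.37 PSU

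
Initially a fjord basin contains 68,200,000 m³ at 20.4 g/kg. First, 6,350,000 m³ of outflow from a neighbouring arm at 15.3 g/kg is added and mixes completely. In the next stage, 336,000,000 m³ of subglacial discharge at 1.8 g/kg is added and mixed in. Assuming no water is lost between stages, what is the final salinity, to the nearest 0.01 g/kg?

5.10 g/kg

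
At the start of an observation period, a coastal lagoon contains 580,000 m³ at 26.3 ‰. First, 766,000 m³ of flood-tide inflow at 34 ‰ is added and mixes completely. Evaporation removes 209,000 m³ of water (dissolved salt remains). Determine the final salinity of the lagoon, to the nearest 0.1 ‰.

After mixing: salt = 580,000×26.3 + 766,000×34 = 41,298,000; volume = 1,346,000 m³
After evaporation: salt unchanged = 41,298,000; volume = 1,346,000 − 209,000 = 1,137,000 m³
S = 41,298,000 / 1,137,000 = 36.3219 ‰

36.3 ‰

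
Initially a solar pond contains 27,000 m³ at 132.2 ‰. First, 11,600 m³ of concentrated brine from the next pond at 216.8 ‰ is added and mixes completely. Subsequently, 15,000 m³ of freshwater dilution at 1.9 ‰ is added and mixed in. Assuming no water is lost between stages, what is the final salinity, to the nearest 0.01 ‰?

114.04 ‰

Conserving salt mass:
Initial salt = 27,000×132.2 = 3,569,400
After stage 1: salt = 3,569,400 + 11,600×216.8 = 6,084,280; volume = 38,600 m³; S = 157.624 ‰
After stage 2: salt = 6,084,280 + 15,000×1.9 = 6,112,780; volume = 53,600 m³
S = 6,112,780 / 53,600 = 114.0444 ‰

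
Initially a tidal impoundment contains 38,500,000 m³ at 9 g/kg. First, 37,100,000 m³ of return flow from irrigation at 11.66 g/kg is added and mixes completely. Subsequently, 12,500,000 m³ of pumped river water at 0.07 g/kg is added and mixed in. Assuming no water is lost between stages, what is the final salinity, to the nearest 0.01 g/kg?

8.85 g/kg

Mass of salt is conserved:
Initial salt = 38,500,000×9 = 346,500,000
After stage 1: salt = 346,500,000 + 37,100,000×11.66 = 779,086,000; volume = 75,600,000 m³; S = 10.305 g/kg
After stage 2: salt = 779,086,000 + 12,500,000×0.07 = 779,961,000; volume = 88,100,000 m³
S = 779,961,000 / 88,100,000 = 8.8531 g/kg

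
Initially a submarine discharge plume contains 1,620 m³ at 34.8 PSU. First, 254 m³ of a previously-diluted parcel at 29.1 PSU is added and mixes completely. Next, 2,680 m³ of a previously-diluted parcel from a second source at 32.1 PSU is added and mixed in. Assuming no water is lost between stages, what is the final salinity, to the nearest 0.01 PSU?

Mass of salt is conserved:
Initial salt = 1,620×34.8 = 56,376
After stage 1: salt = 56,376 + 254×29.1 = 63,767.4; volume = 1,874 m³; S = 34.027 PSU
After stage 2: salt = 63,767.4 + 2,680×32.1 = 149,795.4; volume = 4,554 m³
S = 149,795.4 / 4,554 = 32.8931 PSU

32.89 PSU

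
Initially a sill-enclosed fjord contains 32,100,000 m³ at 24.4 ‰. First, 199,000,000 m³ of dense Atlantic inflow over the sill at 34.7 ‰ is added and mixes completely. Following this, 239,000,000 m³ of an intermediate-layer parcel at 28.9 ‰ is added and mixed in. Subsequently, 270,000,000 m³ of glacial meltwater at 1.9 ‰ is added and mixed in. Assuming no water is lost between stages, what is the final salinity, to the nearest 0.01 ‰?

By conservation of dissolved salt,
Initial salt = 32,100,000×24.4 = 783,240,000
After stage 1: salt = 783,240,000 + 199,000,000×34.7 = 7,688,540,000; volume = 231,100,000 m³; S = 33.269 ‰
After stage 2: salt = 7,688,540,000 + 239,000,000×28.9 = 14,595,640,000; volume = 470,100,000 m³; S = 31.048 ‰
After stage 3: salt = 14,595,640,000 + 270,000,000×1.9 = 15,108,640,000; volume = 740,100,000 m³
S = 15,108,640,000 / 740,100,000 = 20.4143 ‰

20.41 ‰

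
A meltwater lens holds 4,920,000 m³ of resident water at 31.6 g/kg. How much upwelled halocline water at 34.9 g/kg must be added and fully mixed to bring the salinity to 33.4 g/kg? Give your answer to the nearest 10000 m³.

5900000 m³

Salt balance: 4,920,000×31.6 + V×34.9 = (4,920,000+V)×33.4
155,472,000 + 34.9V = 164,328,000 + 33.4V
8,856,000 = 1.5V
V = 5,904,000 m³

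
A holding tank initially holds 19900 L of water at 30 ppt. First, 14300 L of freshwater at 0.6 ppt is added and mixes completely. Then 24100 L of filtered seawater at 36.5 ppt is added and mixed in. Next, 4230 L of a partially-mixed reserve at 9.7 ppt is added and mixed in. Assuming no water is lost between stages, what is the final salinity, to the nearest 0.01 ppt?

By conservation of dissolved salt,
Initial salt = 19,900×30 = 597,000
After stage 1: salt = 597,000 + 14,300×0.6 = 605,580; volume = 34,200 L; S = 17.707 ppt
After stage 2: salt = 605,580 + 24,100×36.5 = 1,485,230; volume = 58,300 L; S = 25.476 ppt
After stage 3: salt = 1,485,230 + 4,230×9.7 = 1,526,261; volume = 62,530 L
S = 1,526,261 / 62,530 = 24.4085 ppt

24.41 ppt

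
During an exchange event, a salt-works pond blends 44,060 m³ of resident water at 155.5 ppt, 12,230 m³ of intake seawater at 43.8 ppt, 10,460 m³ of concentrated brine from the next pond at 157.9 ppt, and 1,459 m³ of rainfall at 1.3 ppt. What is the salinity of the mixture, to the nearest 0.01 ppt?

132.54 ppt

Conserving salt mass:
salt = 44,060×155.5 + 12,230×43.8 + 10,460×157.9 + 1,459×1.3 = 6,851,330 + 535,674 + 1,651,634 + 1,896.7 = 9,040,534.7
volume = 44,060 + 12,230 + 10,460 + 1,459 = 68,209 m³
S = 9,040,534.7 / 68,209 = 132.5417 ppt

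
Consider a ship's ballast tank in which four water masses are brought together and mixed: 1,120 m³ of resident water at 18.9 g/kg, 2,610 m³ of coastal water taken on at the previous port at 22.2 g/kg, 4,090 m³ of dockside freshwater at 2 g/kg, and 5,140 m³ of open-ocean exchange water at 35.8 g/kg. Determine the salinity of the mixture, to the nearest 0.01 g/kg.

By conservation of dissolved salt,
salt = 1,120×18.9 + 2,610×22.2 + 4,090×2 + 5,140×35.8 = 21,168 + 57,942 + 8,180 + 184,012 = 271,302
volume = 1,120 + 2,610 + 4,090 + 5,140 = 12,960 m³
S = 271,302 / 12,960 = 20.9338 g/kg

20.93 g/kg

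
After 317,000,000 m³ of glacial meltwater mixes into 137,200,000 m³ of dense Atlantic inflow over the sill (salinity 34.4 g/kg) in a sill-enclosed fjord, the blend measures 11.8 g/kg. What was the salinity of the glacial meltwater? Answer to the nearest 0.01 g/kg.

Salt balance: 137,200,000×34.4 + 317,000,000×S = 454,200,000×11.8
4,719,680,000 + 317,000,000·S = 5,359,560,000
S = (5,359,560,000 − 4,719,680,000) / 317,000,000 = 2.0185 g/kg

2.02 g/kg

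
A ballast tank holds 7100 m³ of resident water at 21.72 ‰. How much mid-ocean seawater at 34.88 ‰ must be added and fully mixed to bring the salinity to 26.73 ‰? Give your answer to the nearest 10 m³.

Salt balance: 7,100×21.72 + V×34.88 = (7,100+V)×26.73
154,212 + 34.88V = 189,783 + 26.73V
35,571 = 8.15V
V = 4,364.54 m³

4360 m³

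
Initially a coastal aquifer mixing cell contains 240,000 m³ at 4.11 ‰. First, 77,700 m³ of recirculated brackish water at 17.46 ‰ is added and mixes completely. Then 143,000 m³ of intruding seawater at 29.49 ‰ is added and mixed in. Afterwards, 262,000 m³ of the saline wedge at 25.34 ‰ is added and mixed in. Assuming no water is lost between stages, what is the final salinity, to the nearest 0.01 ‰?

By conservation of dissolved salt,
Initial salt = 240,000×4.11 = 986,400
After stage 1: salt = 986,400 + 77,700×17.46 = 2,343,042; volume = 317,700 m³; S = 7.375 ‰
After stage 2: salt = 2,343,042 + 143,000×29.49 = 6,560,112; volume = 460,700 m³; S = 14.239 ‰
After stage 3: salt = 6,560,112 + 262,000×25.34 = 13,199,192; volume = 722,700 m³
S = 13,199,192 / 722,700 = 18.2637 ‰

18.26 ‰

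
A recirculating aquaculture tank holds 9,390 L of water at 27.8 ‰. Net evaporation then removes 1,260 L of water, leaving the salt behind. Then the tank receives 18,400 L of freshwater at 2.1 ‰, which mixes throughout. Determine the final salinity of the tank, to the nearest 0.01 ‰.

11.30 ‰

After evaporation: salt = 9,390×27.8 = 261,042; volume = 9,390 − 1,260 = 8,130 L
After mixing: salt = 261,042 + 18,400×2.1 = 299,682; volume = 8,130 + 18,400 = 26,530 L
S = 299,682 / 26,530 = 11.296 ‰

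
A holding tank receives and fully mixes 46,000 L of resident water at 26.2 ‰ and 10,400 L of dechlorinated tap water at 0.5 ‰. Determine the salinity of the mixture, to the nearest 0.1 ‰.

21.5 ‰

Total salt / total volume:
salt = 46,000×26.2 + 10,400×0.5 = 1,205,200 + 5,200 = 1,210,400
volume = 46,000 + 10,400 = 56,400 L
S = 1,210,400 / 56,400 = 21.461 ‰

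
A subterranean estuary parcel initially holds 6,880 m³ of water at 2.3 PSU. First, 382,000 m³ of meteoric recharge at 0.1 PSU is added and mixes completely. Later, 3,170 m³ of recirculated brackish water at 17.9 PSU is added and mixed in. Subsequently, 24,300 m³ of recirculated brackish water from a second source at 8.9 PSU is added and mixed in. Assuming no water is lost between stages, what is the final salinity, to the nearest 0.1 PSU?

0.8 PSU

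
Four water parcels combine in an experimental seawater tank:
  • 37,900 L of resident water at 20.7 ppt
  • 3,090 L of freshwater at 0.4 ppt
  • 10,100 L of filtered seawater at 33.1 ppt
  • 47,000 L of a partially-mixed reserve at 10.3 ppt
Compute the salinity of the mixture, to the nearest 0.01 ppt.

16.35 ppt

By conservation of dissolved salt,
salt = 37,900×20.7 + 3,090×0.4 + 10,100×33.1 + 47,000×10.3 = 784,530 + 1,236 + 334,310 + 484,100 = 1,604,176
volume = 37,900 + 3,090 + 10,100 + 47,000 = 98,090 L
S = 1,604,176 / 98,090 = 16.3541 ppt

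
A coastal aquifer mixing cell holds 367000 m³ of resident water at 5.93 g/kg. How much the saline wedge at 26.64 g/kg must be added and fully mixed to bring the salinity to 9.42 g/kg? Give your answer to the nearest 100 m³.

74400 m³

Salt balance: 367,000×5.93 + V×26.64 = (367,000+V)×9.42
2,176,310 + 26.64V = 3,457,140 + 9.42V
1,280,830 = 17.22V
V = 74,380.37 m³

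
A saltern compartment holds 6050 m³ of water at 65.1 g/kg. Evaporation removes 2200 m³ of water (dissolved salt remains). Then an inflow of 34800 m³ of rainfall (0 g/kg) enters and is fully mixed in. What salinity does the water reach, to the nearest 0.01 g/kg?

After evaporation: salt = 6,050×65.1 = 393,855; volume = 6,050 − 2,200 = 3,850 m³
After mixing: salt = 393,855 + 34,800×0 = 393,855; volume = 3,850 + 34,800 = 38,650 m³
S = 393,855 / 38,650 = 10.1903 g/kg

10.19 g/kg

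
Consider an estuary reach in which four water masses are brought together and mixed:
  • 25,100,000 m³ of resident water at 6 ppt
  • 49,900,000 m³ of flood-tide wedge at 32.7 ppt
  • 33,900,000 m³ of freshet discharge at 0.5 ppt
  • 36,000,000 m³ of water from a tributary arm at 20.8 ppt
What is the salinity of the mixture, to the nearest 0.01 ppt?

Salt balance:
salt = 25,100,000×6 + 49,900,000×32.7 + 33,900,000×0.5 + 36,000,000×20.8 = 150,600,000 + 1,631,730,000 + 16,950,000 + 748,800,000 = 2,548,080,000
volume = 25,100,000 + 49,900,000 + 33,900,000 + 36,000,000 = 144,900,000 m³
S = 2,548,080,000 / 144,900,000 = 17.5851 ppt

17.59 ppt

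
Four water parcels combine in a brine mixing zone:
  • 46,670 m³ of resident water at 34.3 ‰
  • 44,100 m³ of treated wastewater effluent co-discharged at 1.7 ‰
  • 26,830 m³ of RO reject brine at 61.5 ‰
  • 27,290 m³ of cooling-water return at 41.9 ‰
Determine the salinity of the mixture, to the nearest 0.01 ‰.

30.85 ‰

Conserving salt mass:
salt = 46,670×34.3 + 44,100×1.7 + 26,830×61.5 + 27,290×41.9 = 1,600,781 + 74,970 + 1,650,045 + 1,143,451 = 4,469,247
volume = 46,670 + 44,100 + 26,830 + 27,290 = 144,890 m³
S = 4,469,247 / 144,890 = 30.8458 ‰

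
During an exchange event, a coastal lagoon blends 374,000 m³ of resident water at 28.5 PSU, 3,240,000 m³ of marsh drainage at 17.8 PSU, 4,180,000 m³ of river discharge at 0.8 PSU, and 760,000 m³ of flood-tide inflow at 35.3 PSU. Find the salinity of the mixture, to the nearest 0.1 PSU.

Weighted by volume,
salt = 374,000×28.5 + 3,240,000×17.8 + 4,180,000×0.8 + 760,000×35.3 = 10,659,000 + 57,672,000 + 3,344,000 + 26,828,000 = 98,503,000
volume = 374,000 + 3,240,000 + 4,180,000 + 760,000 = 8,554,000 m³
S = 98,503,000 / 8,554,000 = 11.515 PSU

11.5 PSU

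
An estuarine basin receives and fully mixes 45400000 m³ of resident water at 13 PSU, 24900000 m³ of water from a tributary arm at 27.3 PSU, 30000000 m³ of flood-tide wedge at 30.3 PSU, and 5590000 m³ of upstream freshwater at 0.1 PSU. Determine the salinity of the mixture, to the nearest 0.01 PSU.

By conservation of dissolved salt,
salt = 45,400,000×13 + 24,900,000×27.3 + 30,000,000×30.3 + 5,590,000×0.1 = 590,200,000 + 679,770,000 + 909,000,000 + 559,000 = 2,179,529,000
volume = 45,400,000 + 24,900,000 + 30,000,000 + 5,590,000 = 105,890,000 m³
S = 2,179,529,000 / 105,890,000 = 20.583 PSU

20.58 PSU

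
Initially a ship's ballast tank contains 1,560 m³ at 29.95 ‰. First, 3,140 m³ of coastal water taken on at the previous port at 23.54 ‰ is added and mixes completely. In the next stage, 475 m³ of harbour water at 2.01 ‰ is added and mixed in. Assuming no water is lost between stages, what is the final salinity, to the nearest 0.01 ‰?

Mass of salt is conserved:
Initial salt = 1,560×29.95 = 46,722
After stage 1: salt = 46,722 + 3,140×23.54 = 120,637.6; volume = 4,700 m³; S = 25.668 ‰
After stage 2: salt = 120,637.6 + 475×2.01 = 121,592.35; volume = 5,175 m³
S = 121,592.35 / 5,175 = 23.4961 ‰

23.50 ‰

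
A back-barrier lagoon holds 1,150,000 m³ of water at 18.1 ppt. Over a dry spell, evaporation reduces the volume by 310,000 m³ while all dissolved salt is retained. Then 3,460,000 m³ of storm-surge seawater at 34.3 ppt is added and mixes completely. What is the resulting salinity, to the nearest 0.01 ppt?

After evaporation: salt = 1,150,000×18.1 = 20,815,000; volume = 1,150,000 − 310,000 = 840,000 m³
After mixing: salt = 20,815,000 + 3,460,000×34.3 = 139,493,000; volume = 840,000 + 3,460,000 = 4,300,000 m³
S = 139,493,000 / 4,300,000 = 32.4402 ppt

32.44 ppt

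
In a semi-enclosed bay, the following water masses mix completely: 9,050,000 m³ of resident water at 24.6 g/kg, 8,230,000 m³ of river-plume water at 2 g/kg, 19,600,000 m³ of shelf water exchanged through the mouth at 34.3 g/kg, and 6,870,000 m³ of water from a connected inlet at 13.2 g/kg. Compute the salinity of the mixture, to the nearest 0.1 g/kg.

Conserving salt mass:
salt = 9,050,000×24.6 + 8,230,000×2 + 19,600,000×34.3 + 6,870,000×13.2 = 222,630,000 + 16,460,000 + 672,280,000 + 90,684,000 = 1,002,054,000
volume = 9,050,000 + 8,230,000 + 19,600,000 + 6,870,000 = 43,750,000 m³
S = 1,002,054,000 / 43,750,000 = 22.904 g/kg

22.9 g/kg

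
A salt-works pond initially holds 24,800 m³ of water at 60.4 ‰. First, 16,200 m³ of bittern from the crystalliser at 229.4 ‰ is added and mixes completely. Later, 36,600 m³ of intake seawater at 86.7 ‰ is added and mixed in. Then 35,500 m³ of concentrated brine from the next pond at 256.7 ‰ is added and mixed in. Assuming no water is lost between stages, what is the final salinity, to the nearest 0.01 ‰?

154.73 ‰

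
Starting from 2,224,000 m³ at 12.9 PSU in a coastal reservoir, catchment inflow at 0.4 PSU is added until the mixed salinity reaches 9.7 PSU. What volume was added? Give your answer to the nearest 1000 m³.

765000 m³

Salt balance: 2,224,000×12.9 + V×0.4 = (2,224,000+V)×9.7
28,689,600 + 0.4V = 21,572,800 + 9.7V
7,116,800 = 9.3V
V = 765,247.31 m³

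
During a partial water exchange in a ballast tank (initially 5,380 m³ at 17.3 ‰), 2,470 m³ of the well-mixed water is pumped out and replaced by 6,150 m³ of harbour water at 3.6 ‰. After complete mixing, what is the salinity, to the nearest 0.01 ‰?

8.00 ‰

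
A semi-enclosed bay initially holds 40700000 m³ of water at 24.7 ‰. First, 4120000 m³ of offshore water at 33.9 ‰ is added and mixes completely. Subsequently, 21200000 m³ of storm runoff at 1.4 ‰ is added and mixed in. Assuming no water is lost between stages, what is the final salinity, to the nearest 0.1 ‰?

By conservation of dissolved salt,
Initial salt = 40,700,000×24.7 = 1,005,290,000
After stage 1: salt = 1,005,290,000 + 4,120,000×33.9 = 1,144,958,000; volume = 44,820,000 m³; S = 25.546 ‰
After stage 2: salt = 1,144,958,000 + 21,200,000×1.4 = 1,174,638,000; volume = 66,020,000 m³
S = 1,174,638,000 / 66,020,000 = 17.7922 ‰

17.8 ‰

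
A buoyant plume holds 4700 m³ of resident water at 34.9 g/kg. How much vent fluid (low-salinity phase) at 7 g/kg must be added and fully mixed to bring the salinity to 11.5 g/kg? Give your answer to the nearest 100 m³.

24400 m³

Salt balance: 4,700×34.9 + V×7 = (4,700+V)×11.5
164,030 + 7V = 54,050 + 11.5V
109,980 = 4.5V
V = 24,440 m³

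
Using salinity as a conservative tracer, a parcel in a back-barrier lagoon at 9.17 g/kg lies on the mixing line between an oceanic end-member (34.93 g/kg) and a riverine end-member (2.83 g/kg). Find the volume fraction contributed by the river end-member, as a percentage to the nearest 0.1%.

Let f be the freshwater fraction. Salt balance per unit volume:
f×2.83 + (1−f)×34.93 = 9.17
f = (34.93 − 9.17) / (34.93 − 2.83) = 25.76/32.1 = 0.8025

80.2%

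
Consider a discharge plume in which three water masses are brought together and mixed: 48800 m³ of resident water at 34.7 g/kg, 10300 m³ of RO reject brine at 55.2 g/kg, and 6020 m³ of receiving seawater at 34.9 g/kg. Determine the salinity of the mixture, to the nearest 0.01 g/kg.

Mass of salt is conserved:
salt = 48,800×34.7 + 10,300×55.2 + 6,020×34.9 = 1,693,360 + 568,560 + 210,098 = 2,472,018
volume = 48,800 + 10,300 + 6,020 = 65,120 m³
S = 2,472,018 / 65,120 = 37.961 g/kg

37.96 g/kg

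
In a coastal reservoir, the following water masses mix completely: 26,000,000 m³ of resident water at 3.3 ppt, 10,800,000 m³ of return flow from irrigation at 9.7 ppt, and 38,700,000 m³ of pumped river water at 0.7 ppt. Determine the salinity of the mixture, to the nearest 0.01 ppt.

2.88 ppt

Total salt / total volume:
salt = 26,000,000×3.3 + 10,800,000×9.7 + 38,700,000×0.7 = 85,800,000 + 104,760,000 + 27,090,000 = 217,650,000
volume = 26,000,000 + 10,800,000 + 38,700,000 = 75,500,000 m³
S = 217,650,000 / 75,500,000 = 2.8828 ppt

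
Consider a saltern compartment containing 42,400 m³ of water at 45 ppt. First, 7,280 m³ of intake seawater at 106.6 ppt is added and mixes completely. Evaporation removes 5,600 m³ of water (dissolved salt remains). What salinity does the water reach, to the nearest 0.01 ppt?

60.89 ppt

After mixing: salt = 42,400×45 + 7,280×106.6 = 2,684,048; volume = 49,680 m³
After evaporation: salt unchanged = 2,684,048; volume = 49,680 − 5,600 = 44,080 m³
S = 2,684,048 / 44,080 = 60.8904 ppt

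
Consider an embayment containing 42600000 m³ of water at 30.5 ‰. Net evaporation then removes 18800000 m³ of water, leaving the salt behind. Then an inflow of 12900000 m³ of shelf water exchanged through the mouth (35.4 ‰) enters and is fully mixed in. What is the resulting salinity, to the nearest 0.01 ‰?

47.85 ‰

After evaporation: salt = 42,600,000×30.5 = 1,299,300,000; volume = 42,600,000 − 18,800,000 = 23,800,000 m³
After mixing: salt = 1,299,300,000 + 12,900,000×35.4 = 1,755,960,000; volume = 23,800,000 + 12,900,000 = 36,700,000 m³
S = 1,755,960,000 / 36,700,000 = 47.8463 ‰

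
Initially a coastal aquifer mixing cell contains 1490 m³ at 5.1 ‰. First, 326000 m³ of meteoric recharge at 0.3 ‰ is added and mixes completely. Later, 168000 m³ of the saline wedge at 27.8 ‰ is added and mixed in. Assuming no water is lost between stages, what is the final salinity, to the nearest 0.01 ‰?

9.64 ‰

Weighted by volume,
Initial salt = 1,490×5.1 = 7,599
After stage 1: salt = 7,599 + 326,000×0.3 = 105,399; volume = 327,490 m³; S = 0.322 ‰
After stage 2: salt = 105,399 + 168,000×27.8 = 4,775,799; volume = 495,490 m³
S = 4,775,799 / 495,490 = 9.6385 ‰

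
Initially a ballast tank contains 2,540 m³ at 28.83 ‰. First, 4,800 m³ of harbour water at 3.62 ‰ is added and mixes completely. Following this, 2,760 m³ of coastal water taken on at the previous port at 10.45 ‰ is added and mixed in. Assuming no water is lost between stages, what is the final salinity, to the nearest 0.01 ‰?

11.83 ‰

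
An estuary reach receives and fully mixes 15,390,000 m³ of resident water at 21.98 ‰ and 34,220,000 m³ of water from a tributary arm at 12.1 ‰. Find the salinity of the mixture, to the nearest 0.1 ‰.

Salt balance:
salt = 15,390,000×21.98 + 34,220,000×12.1 = 338,272,200 + 414,062,000 = 752,334,200
volume = 15,390,000 + 34,220,000 = 49,610,000 m³
S = 752,334,200 / 49,610,000 = 15.165 ‰

15.2 ‰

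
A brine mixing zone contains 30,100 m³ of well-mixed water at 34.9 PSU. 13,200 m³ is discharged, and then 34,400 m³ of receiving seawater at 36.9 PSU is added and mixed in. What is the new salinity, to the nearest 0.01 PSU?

Remaining after removal: 16,900 m³ at 34.9 PSU (salt = 589,810)
After addition: salt = 589,810 + 34,400×36.9 = 1,859,170; volume = 51,300 m³
S = 1,859,170 / 51,300 = 36.2411 PSU

36.24 PSU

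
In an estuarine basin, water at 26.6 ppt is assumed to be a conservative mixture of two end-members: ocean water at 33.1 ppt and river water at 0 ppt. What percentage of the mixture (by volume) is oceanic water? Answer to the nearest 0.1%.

80.4%

Let g be the oceanic fraction. Salt balance per unit volume:
g×33.1 + (1−g)×0 = 26.6
g = (26.6 − 0) / (33.1 − 0) = 26.6/33.1 = 0.8036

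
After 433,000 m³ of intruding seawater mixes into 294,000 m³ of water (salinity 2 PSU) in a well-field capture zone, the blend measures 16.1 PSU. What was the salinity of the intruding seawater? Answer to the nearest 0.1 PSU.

Salt balance: 294,000×2 + 433,000×S = 727,000×16.1
588,000 + 433,000·S = 11,704,700
S = (11,704,700 − 588,000) / 433,000 = 25.6737 PSU

25.7 PSU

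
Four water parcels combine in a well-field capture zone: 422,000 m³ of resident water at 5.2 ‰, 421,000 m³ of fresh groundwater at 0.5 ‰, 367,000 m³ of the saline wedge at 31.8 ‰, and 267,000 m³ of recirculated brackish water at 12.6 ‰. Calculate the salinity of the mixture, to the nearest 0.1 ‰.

By conservation of dissolved salt,
salt = 422,000×5.2 + 421,000×0.5 + 367,000×31.8 + 267,000×12.6 = 2,194,400 + 210,500 + 11,670,600 + 3,364,200 = 17,439,700
volume = 422,000 + 421,000 + 367,000 + 267,000 = 1,477,000 m³
S = 17,439,700 / 1,477,000 = 11.808 ‰

11.8 ‰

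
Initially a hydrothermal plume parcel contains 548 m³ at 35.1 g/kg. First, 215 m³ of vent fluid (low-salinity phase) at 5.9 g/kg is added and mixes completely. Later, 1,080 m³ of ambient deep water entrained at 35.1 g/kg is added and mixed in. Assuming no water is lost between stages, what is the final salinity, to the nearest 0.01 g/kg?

Weighted by volume,
Initial salt = 548×35.1 = 19,234.8
After stage 1: salt = 19,234.8 + 215×5.9 = 20,503.3; volume = 763 m³; S = 26.872 g/kg
After stage 2: salt = 20,503.3 + 1,080×35.1 = 58,411.3; volume = 1,843 m³
S = 58,411.3 / 1,843 = 31.6936 g/kg

31.69 g/kg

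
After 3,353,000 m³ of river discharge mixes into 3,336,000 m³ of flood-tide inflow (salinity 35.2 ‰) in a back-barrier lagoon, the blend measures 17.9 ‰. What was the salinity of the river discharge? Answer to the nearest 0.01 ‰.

0.69 ‰

Salt balance: 3,336,000×35.2 + 3,353,000×S = 6,689,000×17.9
117,427,200 + 3,353,000·S = 119,733,100
S = (119,733,100 − 117,427,200) / 3,353,000 = 0.6877 ‰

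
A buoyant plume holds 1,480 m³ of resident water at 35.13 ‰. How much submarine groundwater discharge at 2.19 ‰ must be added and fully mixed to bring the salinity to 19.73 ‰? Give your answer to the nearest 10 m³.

Salt balance: 1,480×35.13 + V×2.19 = (1,480+V)×19.73
51,992.4 + 2.19V = 29,200.4 + 19.73V
22,792 = 17.54V
V = 1,299.43 m³

1300 m³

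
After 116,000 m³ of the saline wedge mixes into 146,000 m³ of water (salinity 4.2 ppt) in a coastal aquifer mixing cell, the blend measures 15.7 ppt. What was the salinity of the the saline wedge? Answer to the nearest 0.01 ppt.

Salt balance: 146,000×4.2 + 116,000×S = 262,000×15.7
613,200 + 116,000·S = 4,113,400
S = (4,113,400 − 613,200) / 116,000 = 30.1741 ppt

30.17 ppt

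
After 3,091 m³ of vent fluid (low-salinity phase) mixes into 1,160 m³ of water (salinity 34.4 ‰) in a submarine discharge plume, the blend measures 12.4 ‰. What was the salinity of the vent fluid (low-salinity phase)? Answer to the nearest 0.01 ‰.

4.14 ‰

Salt balance: 1,160×34.4 + 3,091×S = 4,251×12.4
39,904 + 3,091·S = 52,712.4
S = (52,712.4 − 39,904) / 3,091 = 4.1438 ‰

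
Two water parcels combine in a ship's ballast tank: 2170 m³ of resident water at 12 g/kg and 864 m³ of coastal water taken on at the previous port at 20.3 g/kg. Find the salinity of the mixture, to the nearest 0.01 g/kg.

14.36 g/kg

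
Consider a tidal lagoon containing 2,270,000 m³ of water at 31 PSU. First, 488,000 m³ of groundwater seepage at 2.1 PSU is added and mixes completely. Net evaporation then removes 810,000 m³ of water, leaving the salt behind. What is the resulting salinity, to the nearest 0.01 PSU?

After mixing: salt = 2,270,000×31 + 488,000×2.1 = 71,394,800; volume = 2,758,000 m³
After evaporation: salt unchanged = 71,394,800; volume = 2,758,000 − 810,000 = 1,948,000 m³
S = 71,394,800 / 1,948,000 = 36.6503 PSU

36.65 PSU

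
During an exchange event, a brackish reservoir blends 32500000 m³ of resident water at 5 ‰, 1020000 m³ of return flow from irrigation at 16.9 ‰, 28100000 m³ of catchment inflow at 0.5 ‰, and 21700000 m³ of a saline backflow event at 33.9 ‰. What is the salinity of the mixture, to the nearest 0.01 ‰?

11.15 ‰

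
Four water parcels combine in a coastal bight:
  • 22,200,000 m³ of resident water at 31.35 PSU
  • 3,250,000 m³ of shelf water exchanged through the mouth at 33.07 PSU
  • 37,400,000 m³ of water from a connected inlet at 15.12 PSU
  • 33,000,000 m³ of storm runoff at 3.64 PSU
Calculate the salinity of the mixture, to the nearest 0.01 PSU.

Total salt / total volume:
salt = 22,200,000×31.35 + 3,250,000×33.07 + 37,400,000×15.12 + 33,000,000×3.64 = 695,970,000 + 107,477,500 + 565,488,000 + 120,120,000 = 1,489,055,500
volume = 22,200,000 + 3,250,000 + 37,400,000 + 33,000,000 = 95,850,000 m³
S = 1,489,055,500 / 95,850,000 = 15.5353 PSU

15.54 PSU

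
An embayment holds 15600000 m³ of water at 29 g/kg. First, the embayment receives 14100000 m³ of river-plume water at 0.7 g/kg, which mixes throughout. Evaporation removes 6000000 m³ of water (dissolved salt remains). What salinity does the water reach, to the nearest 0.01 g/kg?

19.51 g/kg

After mixing: salt = 15,600,000×29 + 14,100,000×0.7 = 462,270,000; volume = 29,700,000 m³
After evaporation: salt unchanged = 462,270,000; volume = 29,700,000 − 6,000,000 = 23,700,000 m³
S = 462,270,000 / 23,700,000 = 19.5051 g/kg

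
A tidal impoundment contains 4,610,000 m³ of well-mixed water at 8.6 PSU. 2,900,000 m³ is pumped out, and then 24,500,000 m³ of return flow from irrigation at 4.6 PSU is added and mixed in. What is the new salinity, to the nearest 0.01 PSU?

4.86 PSU

Remaining after removal: 1,710,000 m³ at 8.6 PSU (salt = 14,706,000)
After addition: salt = 14,706,000 + 24,500,000×4.6 = 127,406,000; volume = 26,210,000 m³
S = 127,406,000 / 26,210,000 = 4.861 PSU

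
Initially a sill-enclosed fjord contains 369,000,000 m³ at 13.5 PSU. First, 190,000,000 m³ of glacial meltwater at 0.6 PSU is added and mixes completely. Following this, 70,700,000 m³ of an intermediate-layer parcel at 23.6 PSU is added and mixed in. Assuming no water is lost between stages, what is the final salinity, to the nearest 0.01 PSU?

Total salt / total volume:
Initial salt = 369,000,000×13.5 = 4,981,500,000
After stage 1: salt = 4,981,500,000 + 190,000,000×0.6 = 5,095,500,000; volume = 559,000,000 m³; S = 9.115 PSU
After stage 2: salt = 5,095,500,000 + 70,700,000×23.6 = 6,764,020,000; volume = 629,700,000 m³
S = 6,764,020,000 / 629,700,000 = 10.7417 PSU

10.74 PSU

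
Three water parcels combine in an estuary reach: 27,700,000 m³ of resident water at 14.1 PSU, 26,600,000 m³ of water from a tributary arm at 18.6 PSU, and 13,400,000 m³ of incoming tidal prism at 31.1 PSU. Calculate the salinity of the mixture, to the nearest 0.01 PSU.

Mass of salt is conserved:
salt = 27,700,000×14.1 + 26,600,000×18.6 + 13,400,000×31.1 = 390,570,000 + 494,760,000 + 416,740,000 = 1,302,070,000
volume = 27,700,000 + 26,600,000 + 13,400,000 = 67,700,000 m³
S = 1,302,070,000 / 67,700,000 = 19.2329 PSU

19.23 PSU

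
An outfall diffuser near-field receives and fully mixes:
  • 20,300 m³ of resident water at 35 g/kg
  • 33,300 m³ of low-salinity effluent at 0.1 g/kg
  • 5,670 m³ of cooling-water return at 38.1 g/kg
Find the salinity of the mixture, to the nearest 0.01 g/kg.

15.69 g/kg

Mass of salt is conserved:
salt = 20,300×35 + 33,300×0.1 + 5,670×38.1 = 710,500 + 3,330 + 216,027 = 929,857
volume = 20,300 + 33,300 + 5,670 = 59,270 m³
S = 929,857 / 59,270 = 15.6885 g/kg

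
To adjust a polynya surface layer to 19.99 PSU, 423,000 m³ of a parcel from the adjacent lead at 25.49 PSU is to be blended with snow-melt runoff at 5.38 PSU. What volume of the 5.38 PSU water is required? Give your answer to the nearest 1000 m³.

159000 m³

Salt balance: 423,000×25.49 + V×5.38 = (423,000+V)×19.99
10,782,270 + 5.38V = 8,455,770 + 19.99V
2,326,500 = 14.61V
V = 159,240.25 m³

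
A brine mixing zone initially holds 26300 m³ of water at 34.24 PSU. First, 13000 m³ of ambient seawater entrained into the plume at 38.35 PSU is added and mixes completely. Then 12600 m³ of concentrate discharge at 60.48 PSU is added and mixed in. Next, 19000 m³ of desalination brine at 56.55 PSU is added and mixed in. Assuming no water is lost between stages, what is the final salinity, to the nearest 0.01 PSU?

Conserving salt mass:
Initial salt = 26,300×34.24 = 900,512
After stage 1: salt = 900,512 + 13,000×38.35 = 1,399,062; volume = 39,300 m³; S = 35.6 PSU
After stage 2: salt = 1,399,062 + 12,600×60.48 = 2,161,110; volume = 51,900 m³; S = 41.64 PSU
After stage 3: salt = 2,161,110 + 19,000×56.55 = 3,235,560; volume = 70,900 m³
S = 3,235,560 / 70,900 = 45.6355 PSU

45.64 PSU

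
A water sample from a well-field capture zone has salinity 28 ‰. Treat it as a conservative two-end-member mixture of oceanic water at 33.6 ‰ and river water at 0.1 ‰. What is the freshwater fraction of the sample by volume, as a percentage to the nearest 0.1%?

Let f be the freshwater fraction. Salt balance per unit volume:
f×0.1 + (1−f)×33.6 = 28
f = (33.6 − 28) / (33.6 − 0.1) = 5.6/33.5 = 0.1672

16.7%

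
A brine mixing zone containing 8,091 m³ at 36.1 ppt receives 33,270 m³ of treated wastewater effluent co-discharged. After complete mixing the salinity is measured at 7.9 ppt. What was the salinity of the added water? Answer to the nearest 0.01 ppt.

Salt balance: 8,091×36.1 + 33,270×S = 41,361×7.9
292,085.1 + 33,270·S = 326,751.9
S = (326,751.9 − 292,085.1) / 33,270 = 1.042 ppt

1.04 ppt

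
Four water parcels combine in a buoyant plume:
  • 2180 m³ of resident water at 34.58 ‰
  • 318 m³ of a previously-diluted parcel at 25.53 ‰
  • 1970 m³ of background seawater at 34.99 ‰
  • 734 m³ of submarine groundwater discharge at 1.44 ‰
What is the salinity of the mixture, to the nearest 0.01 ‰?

29.51 ‰

Weighted by volume,
salt = 2,180×34.58 + 318×25.53 + 1,970×34.99 + 734×1.44 = 75,384.4 + 8,118.54 + 68,930.3 + 1,056.96 = 153,490.2
volume = 2,180 + 318 + 1,970 + 734 = 5,202 m³
S = 153,490.2 / 5,202 = 29.506 ‰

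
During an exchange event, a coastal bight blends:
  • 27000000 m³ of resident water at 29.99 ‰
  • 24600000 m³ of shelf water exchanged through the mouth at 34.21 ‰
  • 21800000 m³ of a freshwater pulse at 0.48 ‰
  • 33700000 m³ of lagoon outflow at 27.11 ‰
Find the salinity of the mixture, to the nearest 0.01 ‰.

Conserving salt mass:
salt = 27,000,000×29.99 + 24,600,000×34.21 + 21,800,000×0.48 + 33,700,000×27.11 = 809,730,000 + 841,566,000 + 10,464,000 + 913,607,000 = 2,575,367,000
volume = 27,000,000 + 24,600,000 + 21,800,000 + 33,700,000 = 107,100,000 m³
S = 2,575,367,000 / 107,100,000 = 24.0464 ‰

24.05 ‰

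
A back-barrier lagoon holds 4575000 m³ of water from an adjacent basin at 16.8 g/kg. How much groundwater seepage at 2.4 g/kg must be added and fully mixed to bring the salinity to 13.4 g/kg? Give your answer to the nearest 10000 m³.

Salt balance: 4,575,000×16.8 + V×2.4 = (4,575,000+V)×13.4
76,860,000 + 2.4V = 61,305,000 + 13.4V
15,555,000 = 11V
V = 1,414,090.91 m³

1410000 m³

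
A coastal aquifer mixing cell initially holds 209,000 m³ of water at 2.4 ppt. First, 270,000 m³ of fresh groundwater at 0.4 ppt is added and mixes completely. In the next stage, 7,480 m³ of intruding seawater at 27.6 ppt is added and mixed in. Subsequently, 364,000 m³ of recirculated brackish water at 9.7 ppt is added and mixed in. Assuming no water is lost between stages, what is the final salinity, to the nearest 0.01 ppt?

Weighted by volume,
Initial salt = 209,000×2.4 = 501,600
After stage 1: salt = 501,600 + 270,000×0.4 = 609,600; volume = 479,000 m³; S = 1.273 ppt
After stage 2: salt = 609,600 + 7,480×27.6 = 816,048; volume = 486,480 m³; S = 1.677 ppt
After stage 3: salt = 816,048 + 364,000×9.7 = 4,346,848; volume = 850,480 m³
S = 4,346,848 / 850,480 = 5.1111 ppt

5.11 ppt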